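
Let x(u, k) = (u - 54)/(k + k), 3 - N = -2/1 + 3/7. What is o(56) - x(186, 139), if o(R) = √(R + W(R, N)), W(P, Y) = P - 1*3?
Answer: -66/139 + √109 ≈ 9.9655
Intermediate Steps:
N = 32/7 (N = 3 - (-2/1 + 3/7) = 3 - (-2*1 + 3*(⅐)) = 3 - (-2 + 3/7) = 3 - 1*(-11/7) = 3 + 11/7 = 32/7 ≈ 4.5714)
W(P, Y) = -3 + P (W(P, Y) = P - 3 = -3 + P)
x(u, k) = (-54 + u)/(2*k) (x(u, k) = (-54 + u)/((2*k)) = (-54 + u)*(1/(2*k)) = (-54 + u)/(2*k))
o(R) = √(-3 + 2*R) (o(R) = √(R + (-3 + R)) = √(-3 + 2*R))
o(56) - x(186, 139) = √(-3 + 2*56) - (-54 + 186)/(2*139) = √(-3 + 112) - 132/(2*139) = √109 - 1*66/139 = √109 - 66/139 = -66/139 + √109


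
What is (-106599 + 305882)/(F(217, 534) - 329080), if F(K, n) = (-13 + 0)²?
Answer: -199283/328911 ≈ -0.60589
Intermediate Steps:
F(K, n) = 169 (F(K, n) = (-13)² = 169)
(-106599 + 305882)/(F(217, 534) - 329080) = (-106599 + 305882)/(169 - 329080) = 199283/(-328911) = 199283*(-1/328911) = -199283/328911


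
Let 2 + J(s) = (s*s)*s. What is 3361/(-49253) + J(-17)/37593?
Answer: -368428568/1851568029 ≈ -0.19898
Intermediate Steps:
J(s) = -2 + s³ (J(s) = -2 + (s*s)*s = -2 + s²*s = -2 + s³)
3361/(-49253) + J(-17)/37593 = 3361/(-49253) + (-2 + (-17)³)/37593 = 3361*(-1/49253) + (-2 - 4913)*(1/37593) = -3361/49253 - 4915*1/37593 = -3361/49253 - 4915/37593 = -368428568/1851568029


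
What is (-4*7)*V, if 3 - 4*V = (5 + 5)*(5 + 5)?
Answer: 679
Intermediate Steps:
V = -97/4 (V = ¾ - (5 + 5)*(5 + 5)/4 = ¾ - 5*10/2 = ¾ - ¼*100 = ¾ - 25 = -97/4 ≈ -24.250)
(-4*7)*V = -4*7*(-97/4) = -28*(-97/4) = 679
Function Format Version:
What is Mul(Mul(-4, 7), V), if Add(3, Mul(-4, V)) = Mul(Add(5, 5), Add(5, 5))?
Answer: 679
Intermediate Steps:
V = Rational(-97, 4) (V = Add(Rational(3, 4), Mul(Rational(-1, 4), Mul(Add(5, 5), Add(5, 5)))) = Add(Rational(3, 4), Mul(Rational(-1, 4), Mul(10, 10))) = Add(Rational(3, 4), Mul(Rational(-1, 4), 100)) = Add(Rational(3, 4), -25) = Rational(-97, 4) ≈ -24.250)
Mul(Mul(-4, 7), V) = Mul(Mul(-4, 7), Rational(-97, 4)) = Mul(-28, Rational(-97, 4)) = 679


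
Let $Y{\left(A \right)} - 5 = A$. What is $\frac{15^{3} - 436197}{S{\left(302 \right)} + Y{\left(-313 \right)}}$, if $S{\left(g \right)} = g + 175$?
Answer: $- \frac{33294}{13} \approx -2561.1$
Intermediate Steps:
$S{\left(g \right)} = 175 + g$
$Y{\left(A \right)} = 5 + A$
$\frac{15^{3} - 436197}{S{\left(302 \right)} + Y{\left(-313 \right)}} = \frac{15^{3} - 436197}{\left(175 + 302\right) + \left(5 - 313\right)} = \frac{3375 - 436197}{477 - 308} = - \frac{432822}{169} = \left(-432822\right) \frac{1}{169} = - \frac{33294}{13}$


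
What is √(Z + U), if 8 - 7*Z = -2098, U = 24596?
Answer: √1219946/7 ≈ 157.79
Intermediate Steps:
Z = 2106/7 (Z = 8/7 - ⅐*(-2098) = 8/7 + 2098/7 = 2106/7 ≈ 300.86)
√(Z + U) = √(2106/7 + 24596) = √(174278/7) = √1219946/7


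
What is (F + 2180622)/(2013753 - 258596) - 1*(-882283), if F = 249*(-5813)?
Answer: 1548545916616/1755157 ≈ 8.8228e+5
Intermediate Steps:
F = -1447437
(F + 2180622)/(2013753 - 258596) - 1*(-882283) = (-1447437 + 2180622)/(2013753 - 258596) - 1*(-882283) = 733185/1755157 + 882283 = 1548545916616/1755157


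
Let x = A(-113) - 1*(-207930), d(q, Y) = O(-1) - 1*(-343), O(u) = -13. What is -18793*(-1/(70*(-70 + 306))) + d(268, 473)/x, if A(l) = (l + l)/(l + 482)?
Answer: 180490288249/158439074360 ≈ 1.1392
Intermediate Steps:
A(l) = 2*l/(482 + l) (A(l) = (2*l)/(482 + l) = 2*l/(482 + l))
d(q, Y) = 330 (d(q, Y) = -13 - 1*(-343) = -13 + 343 = 330)
x = 76725944/369 (x = 2*(-113)/(482 - 113) - 1*(-207930) = 2*(-113)/369 + 207930 = 2*(-113)*(1/369) + 207930 = -226/369 + 207930 = 76725944/369 ≈ 2.0793e+5)
-18793*(-1/(70*(-70 + 306))) + d(268, 473)/x = -18793*(-1/(70*(-70 + 306))) + 330/(76725944/369) = -18793/(236*(-70)) + 330*(369/76725944) = -18793/(-16520) + 60885/38362972 = -18793*(-1/16520) + 60885/38362972 = 18793/16520 + 60885/38362972 = 180490288249/158439074360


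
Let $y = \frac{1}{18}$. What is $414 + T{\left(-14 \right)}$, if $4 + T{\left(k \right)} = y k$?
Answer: $\frac{3683}{9} \approx 409.22$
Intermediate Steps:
$y = \frac{1}{18} \approx 0.055556$
$T{\left(k \right)} = -4 + \frac{k}{18}$
$414 + T{\left(-14 \right)} = 414 + \left(-4 + \frac{1}{18} \left(-14\right)\right) = 414 - \frac{43}{9} = \frac{3683}{9}$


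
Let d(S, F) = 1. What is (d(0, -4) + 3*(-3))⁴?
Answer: 4096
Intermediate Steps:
(d(0, -4) + 3*(-3))⁴ = (1 + 3*(-3))⁴ = (1 - 9)⁴ = (-8)⁴ = 4096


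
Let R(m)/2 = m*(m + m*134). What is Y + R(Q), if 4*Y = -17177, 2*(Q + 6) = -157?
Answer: 7694293/4 ≈ 1.9236e+6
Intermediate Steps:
Q = -169/2 (Q = -6 + (1/2)*(-157) = -6 - 157/2 = -169/2 ≈ -84.500)
R(m) = 270*m**2 (R(m) = 2*(m*(m + m*134)) = 2*(m*(m + 134*m)) = 2*(m*(135*m)) = 2*(135*m**2) = 270*m**2)
Y = -17177/4 (Y = (1/4)*(-17177) = -17177/4 ≈ -4294.3)
Y + R(Q) = -17177/4 + 270*(-169/2)**2 = -17177/4 + 270*(28561/4) = -17177/4 + 3855735/2 = 7694293/4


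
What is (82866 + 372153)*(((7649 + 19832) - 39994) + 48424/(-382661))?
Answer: -2178760887659823/382661 ≈ -5.6937e+9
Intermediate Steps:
(82866 + 372153)*(((7649 + 19832) - 39994) + 48424/(-382661)) = 455019*((27481 - 39994) + 48424*(-1/382661)) = 455019*(-12513 - 48424/382661) = 455019*(-4788285517/382661) = -2178760887659823/382661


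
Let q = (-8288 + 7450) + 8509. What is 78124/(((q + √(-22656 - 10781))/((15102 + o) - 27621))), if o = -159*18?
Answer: -4608833623362/29438839 + 600812622*I*√33437/29438839 ≈ -1.5656e+5 + 3731.9*I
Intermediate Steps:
o = -2862
q = 7671 (q = -838 + 8509 = 7671)
78124/(((q + √(-22656 - 10781))/((15102 + o) - 27621))) = 78124/(((7671 + √(-22656 - 10781))/((15102 - 2862) - 27621))) = 78124/(((7671 + √(-33437))/(12240 - 27621))) = 78124/(((7671 + I*√33437)/(-15381))) = 78124/(((7671 + I*√33437)*(-1/15381))) = 78124/(-2557/5127 - I*√33437/15381)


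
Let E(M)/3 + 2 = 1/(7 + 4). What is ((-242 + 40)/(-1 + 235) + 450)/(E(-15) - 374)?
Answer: -578039/488709 ≈ -1.1828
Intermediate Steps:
E(M) = -63/11 (E(M) = -6 + 3/(7 + 4) = -6 + 3/11 = -63/11)
((-242 + 40)/(-1 + 235) + 450)/(E(-15) - 374) = ((-242 + 40)/(-1 + 235) + 450)/(-63/11 - 374) = (-202/234 + 450)/(-4177/11) = (-202*1/234 + 450)*(-11/4177) = (-101/117 + 450)*(-11/4177) = (52549/117)*(-11/4177) = -578039/488709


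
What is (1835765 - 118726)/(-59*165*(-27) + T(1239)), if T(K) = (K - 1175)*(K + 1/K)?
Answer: 2127411321/423912763 ≈ 5.0185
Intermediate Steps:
T(K) = (-1175 + K)*(K + 1/K)
(1835765 - 118726)/(-59*165*(-27) + T(1239)) = (1835765 - 118726)/(-59*165*(-27) + (1 + 1239**2 - 1175*1239 - 1175/1239)) = 1717039/(-9735*(-27) + (1 + 1535121 - 1455825 - 1175*1/1239)) = 1717039/(262845 + (1 + 1535121 - 1455825 - 1175/1239)) = 1717039/(262845 + 98247808/1239) = 1717039/(423912763/1239) = 1717039*(1239/423912763) = 2127411321/423912763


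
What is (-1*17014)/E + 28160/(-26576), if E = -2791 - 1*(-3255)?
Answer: -1321677/35032 ≈ -37.728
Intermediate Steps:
E = 464 (E = -2791 + 3255 = 464)
(-1*17014)/E + 28160/(-26576) = -1*17014/464 + 28160/(-26576) = -17014*1/464 + 28160*(-1/26576) = -8507/232 - 160/151 = -1321677/35032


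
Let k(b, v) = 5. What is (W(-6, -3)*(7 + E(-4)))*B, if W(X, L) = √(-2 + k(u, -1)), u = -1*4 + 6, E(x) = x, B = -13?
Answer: -39*√3 ≈ -67.550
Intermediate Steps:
u = 2 (u = -4 + 6 = 2)
W(X, L) = √3 (W(X, L) = √(-2 + 5) = √3)
(W(-6, -3)*(7 + E(-4)))*B = (√3*(7 - 4))*(-13) = (√3*3)*(-13) = (3*√3)*(-13) = -39*√3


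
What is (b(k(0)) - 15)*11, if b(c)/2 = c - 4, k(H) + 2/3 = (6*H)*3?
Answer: -803/3 ≈ -267.67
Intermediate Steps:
k(H) = -⅔ + 18*H (k(H) = -⅔ + (6*H)*3 = -⅔ + 18*H)
b(c) = -8 + 2*c (b(c) = 2*(c - 4) = 2*(-4 + c) = -8 + 2*c)
(b(k(0)) - 15)*11 = ((-8 + 2*(-⅔ + 18*0)) - 15)*11 = ((-8 + 2*(-⅔ + 0)) - 15)*11 = ((-8 + 2*(-⅔)) - 15)*11 = ((-8 - 4/3) - 15)*11 = (-28/3 - 15)*11 = -73/3*11 = -803/3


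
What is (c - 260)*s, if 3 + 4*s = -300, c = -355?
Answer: 186345/4 ≈ 46586.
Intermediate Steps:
s = -303/4 (s = -¾ + (¼)*(-300) = -¾ - 75 = -303/4 ≈ -75.750)
(c - 260)*s = (-355 - 260)*(-303/4) = -615*(-303/4) = 186345/4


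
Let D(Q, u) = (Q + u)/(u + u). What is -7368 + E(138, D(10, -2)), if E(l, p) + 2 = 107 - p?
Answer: -7261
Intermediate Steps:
D(Q, u) = (Q + u)/(2*u) (D(Q, u) = (Q + u)/((2*u)) = (Q + u)*(1/(2*u)) = (Q + u)/(2*u))
E(l, p) = 105 - p (E(l, p) = -2 + (107 - p) = 105 - p)
-7368 + E(138, D(10, -2)) = -7368 + (105 - (10 - 2)/(2*(-2))) = -7368 + (105 - (-1)*8/(2*2)) = -7368 + (105 - 1*(-2)) = -7368 + (105 + 2) = -7368 + 107 = -7261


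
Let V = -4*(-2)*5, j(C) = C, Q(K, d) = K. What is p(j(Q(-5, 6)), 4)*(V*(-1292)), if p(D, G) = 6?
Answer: -310080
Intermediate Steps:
V = 40 (V = 8*5 = 40)
p(j(Q(-5, 6)), 4)*(V*(-1292)) = 6*(40*(-1292)) = 6*(-51680) = -310080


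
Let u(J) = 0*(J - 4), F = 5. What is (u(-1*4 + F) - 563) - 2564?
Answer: -3127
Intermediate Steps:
u(J) = 0 (u(J) = 0*(-4 + J) = 0)
(u(-1*4 + F) - 563) - 2564 = (0 - 563) - 2564 = -563 - 2564 = -3127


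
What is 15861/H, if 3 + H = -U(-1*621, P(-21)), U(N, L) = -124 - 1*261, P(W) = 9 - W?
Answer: 15861/382 ≈ 41.521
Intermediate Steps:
U(N, L) = -385 (U(N, L) = -124 - 261 = -385)
H = 382 (H = -3 - 1*(-385) = -3 + 385 = 382)
15861/H = 15861/382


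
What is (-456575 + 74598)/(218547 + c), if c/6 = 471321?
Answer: -381977/3046473 ≈ -0.12538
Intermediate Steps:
c = 2827926 (c = 6*471321 = 2827926)
(-456575 + 74598)/(218547 + c) = (-456575 + 74598)/(218547 + 2827926) = -381977/3046473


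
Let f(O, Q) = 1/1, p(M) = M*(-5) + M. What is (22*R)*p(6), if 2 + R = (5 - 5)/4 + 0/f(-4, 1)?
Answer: 1056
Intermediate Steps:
p(M) = -4*M (p(M) = -5*M + M = -4*M)
f(O, Q) = 1
R = -2 (R = -2 + ((5 - 5)/4 + 0/1) = -2 + (0*(¼) + 0*1) = -2 + (0 + 0) = -2 + 0 = -2)
(22*R)*p(6) = (22*(-2))*(-4*6) = -44*(-24) = 1056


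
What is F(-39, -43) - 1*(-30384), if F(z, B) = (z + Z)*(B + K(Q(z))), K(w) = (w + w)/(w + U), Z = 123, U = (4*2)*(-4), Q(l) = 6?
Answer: 347532/13 ≈ 26733.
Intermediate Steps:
U = -32 (U = 8*(-4) = -32)
K(w) = 2*w/(-32 + w) (K(w) = (w + w)/(w - 32) = (2*w)/(-32 + w) = 2*w/(-32 + w))
F(z, B) = (123 + z)*(-6/13 + B) (F(z, B) = (z + 123)*(B + 2*6/(-32 + 6)) = (123 + z)*(B + 2*6/(-26)) = (123 + z)*(B + 2*6*(-1/26)) = (123 + z)*(B - 6/13) = (123 + z)*(-6/13 + B))
F(-39, -43) - 1*(-30384) = (-738/13 + 123*(-43) - 6/13*(-39) - 43*(-39)) - 1*(-30384) = (-738/13 - 5289 + 18 + 1677) + 30384 = -47460/13 + 30384 = 347532/13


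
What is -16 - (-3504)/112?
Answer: 107/7 ≈ 15.286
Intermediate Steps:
-16 - (-3504)/112 = -16 - 73*(-3/7) = -16 + 219/7 = 107/7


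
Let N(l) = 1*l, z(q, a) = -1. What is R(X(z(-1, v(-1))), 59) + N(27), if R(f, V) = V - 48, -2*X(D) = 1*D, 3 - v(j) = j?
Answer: 38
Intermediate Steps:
v(j) = 3 - j
N(l) = l
X(D) = -D/2
R(f, V) = -48 + V
R(X(z(-1, v(-1))), 59) + N(27) = (-48 + 59) + 27 = 11 + 27 = 38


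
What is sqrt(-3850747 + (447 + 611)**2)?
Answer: 3*I*sqrt(303487) ≈ 1652.7*I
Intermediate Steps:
sqrt(-3850747 + (447 + 611)**2) = sqrt(-3850747 + 1058**2) = sqrt(-3850747 + 1119364) = sqrt(-2731383) = 3*I*sqrt(303487)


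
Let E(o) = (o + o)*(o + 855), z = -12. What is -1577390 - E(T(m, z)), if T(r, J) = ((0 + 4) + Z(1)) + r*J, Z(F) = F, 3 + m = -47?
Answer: -3343990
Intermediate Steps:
m = -50 (m = -3 - 47 = -50)
T(r, J) = 5 + J*r (T(r, J) = ((0 + 4) + 1) + r*J = (4 + 1) + J*r = 5 + J*r)
E(o) = 2*o*(855 + o) (E(o) = (2*o)*(855 + o) = 2*o*(855 + o))
-1577390 - E(T(m, z)) = -1577390 - 2*(5 - 12*(-50))*(855 + (5 - 12*(-50))) = -1577390 - 2*(5 + 600)*(855 + (5 + 600)) = -1577390 - 2*605*(855 + 605) = -1577390 - 2*605*1460 = -1577390 - 1*1766600 = -1577390 - 1766600 = -3343990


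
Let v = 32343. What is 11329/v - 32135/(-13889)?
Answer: 1196690786/449211927 ≈ 2.6640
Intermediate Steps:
11329/v - 32135/(-13889) = 11329/32343 - 32135/(-13889) = 11329*(1/32343) - 32135*(-1/13889) = 11329/32343 + 32135/13889 = 1196690786/449211927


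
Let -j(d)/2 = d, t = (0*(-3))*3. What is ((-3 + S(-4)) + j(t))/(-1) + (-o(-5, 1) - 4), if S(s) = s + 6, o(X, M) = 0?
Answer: -3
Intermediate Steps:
t = 0 (t = 0*3 = 0)
j(d) = -2*d
S(s) = 6 + s
((-3 + S(-4)) + j(t))/(-1) + (-o(-5, 1) - 4) = ((-3 + (6 - 4)) - 2*0)/(-1) + (-1*0 - 4) = ((-3 + 2) + 0)*(-1) + (0 - 4) = (-1 + 0)*(-1) - 4 = -1*(-1) - 4 = 1 - 4 = -3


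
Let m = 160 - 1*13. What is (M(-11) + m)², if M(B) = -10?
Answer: 18769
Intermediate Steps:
m = 147 (m = 160 - 13 = 147)
(M(-11) + m)² = (-10 + 147)² = 137² = 18769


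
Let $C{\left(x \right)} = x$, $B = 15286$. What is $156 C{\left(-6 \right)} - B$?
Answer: $-16222$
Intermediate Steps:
$156 C{\left(-6 \right)} - B = 156 \left(-6\right) - 15286 = -936 - 15286 = -16222$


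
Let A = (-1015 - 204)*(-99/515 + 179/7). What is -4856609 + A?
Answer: -17619604193/3605 ≈ -4.8875e+6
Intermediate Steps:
A = -111528748/3605 (A = -1219*(-99*1/515 + 179*(⅐)) = -1219*(-99/515 + 179/7) = -1219*91492/3605 = -111528748/3605 ≈ -30937.)
-4856609 + A = -4856609 - 111528748/3605 = -17619604193/3605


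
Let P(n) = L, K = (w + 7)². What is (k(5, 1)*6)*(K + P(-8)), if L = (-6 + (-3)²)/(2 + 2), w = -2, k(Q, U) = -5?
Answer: -1545/2 ≈ -772.50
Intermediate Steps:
K = 25 (K = (-2 + 7)² = 5² = 25)
L = ¾ (L = (-6 + 9)/4 = 3*(¼) = ¾ ≈ 0.75000)
P(n) = ¾
(k(5, 1)*6)*(K + P(-8)) = (-5*6)*(25 + ¾) = -30*103/4 = -1545/2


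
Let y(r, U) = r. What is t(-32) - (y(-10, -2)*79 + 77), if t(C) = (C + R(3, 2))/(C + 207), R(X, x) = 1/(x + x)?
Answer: 498973/700 ≈ 712.82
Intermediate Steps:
R(X, x) = 1/(2*x)
t(C) = (1/4 + C)/(207 + C) (t(C) = (C + (1/2)/2)/(C + 207) = (C + (1/2)*(1/2))/(207 + C) = (C + 1/4)/(207 + C) = (1/4 + C)/(207 + C))
t(-32) - (y(-10, -2)*79 + 77) = (1/4 - 32)/(207 - 32) - (-10*79 + 77) = -127/4/175 - (-790 + 77) = (1/175)*(-127/4) - 1*(-713) = -127/700 + 713 = 498973/700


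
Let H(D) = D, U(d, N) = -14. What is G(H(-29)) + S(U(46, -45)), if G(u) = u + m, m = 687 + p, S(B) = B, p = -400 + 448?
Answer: 692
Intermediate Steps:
p = 48
m = 735 (m = 687 + 48 = 735)
G(u) = 735 + u (G(u) = u + 735 = 735 + u)
G(H(-29)) + S(U(46, -45)) = (735 - 29) - 14 = 706 - 14 = 692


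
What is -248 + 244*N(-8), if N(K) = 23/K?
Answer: -1899/2 ≈ -949.50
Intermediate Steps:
-248 + 244*N(-8) = -248 + 244*(23/(-8)) = -248 + 244*(23*(-1/8)) = -248 + 244*(-23/8) = -248 - 1403/2 = -1899/2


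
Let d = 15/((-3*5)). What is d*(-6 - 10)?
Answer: 16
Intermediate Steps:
d = -1 (d = 15/(-15) = 15*(-1/15) = -1)
d*(-6 - 10) = -(-6 - 10) = -1*(-16) = 16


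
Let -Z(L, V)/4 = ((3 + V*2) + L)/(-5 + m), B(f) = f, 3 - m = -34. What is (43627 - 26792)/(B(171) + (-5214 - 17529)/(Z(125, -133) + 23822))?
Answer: 321067019/3243015 ≈ 99.003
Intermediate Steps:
m = 37 (m = 3 - 1*(-34) = 3 + 34 = 37)
Z(L, V) = -3/8 - V/4 - L/8 (Z(L, V) = -4*((3 + V*2) + L)/(-5 + 37) = -4*((3 + 2*V) + L)/32 = -4*(3 + L + 2*V)/32 = -4*(3/32 + V/16 + L/32) = -3/8 - V/4 - L/8)
(43627 - 26792)/(B(171) + (-5214 - 17529)/(Z(125, -133) + 23822)) = (43627 - 26792)/(171 + (-5214 - 17529)/((-3/8 - ¼*(-133) - ⅛*125) + 23822)) = 16835/(171 - 22743/((-3/8 + 133/4 - 125/8) + 23822)) = 16835/(171 - 22743/(69/4 + 23822)) = 16835/(171 - 22743/95357/4) = 16835/(171 - 22743*4/95357) = 16835/(171 - 90972/95357) = 16835/(16215075/95357) = 16835*(95357/16215075) = 321067019/3243015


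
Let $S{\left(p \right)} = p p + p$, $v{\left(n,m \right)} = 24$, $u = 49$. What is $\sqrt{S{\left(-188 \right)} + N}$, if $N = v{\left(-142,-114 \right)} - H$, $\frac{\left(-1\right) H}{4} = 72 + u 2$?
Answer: $2 \sqrt{8965} \approx 189.37$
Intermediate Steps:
$H = -680$ ($H = - 4 \left(72 + 49 \cdot 2\right) = - 4 \left(72 + 98\right) = \left(-4\right) 170 = -680$)
$S{\left(p \right)} = p + p^{2}$ ($S{\left(p \right)} = p^{2} + p = p + p^{2}$)
$N = 704$ ($N = 24 - -680 = 24 + 680 = 704$)
$\sqrt{S{\left(-188 \right)} + N} = \sqrt{- 188 \left(1 - 188\right) + 704} = \sqrt{\left(-188\right) \left(-187\right) + 704} = \sqrt{35156 + 704} = \sqrt{35860} = 2 \sqrt{8965}$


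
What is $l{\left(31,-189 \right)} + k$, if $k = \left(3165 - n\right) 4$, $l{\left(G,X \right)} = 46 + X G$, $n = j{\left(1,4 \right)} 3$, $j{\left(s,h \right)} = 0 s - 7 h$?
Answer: $7183$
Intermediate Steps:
$j{\left(s,h \right)} = - 7 h$ ($j{\left(s,h \right)} = 0 - 7 h = - 7 h$)
$n = -84$ ($n = \left(-7\right) 4 \cdot 3 = \left(-28\right) 3 = -84$)
$l{\left(G,X \right)} = 46 + G X$
$k = 12996$ ($k = \left(3165 - -84\right) 4 = \left(3165 + 84\right) 4 = 3249 \cdot 4 = 12996$)
$l{\left(31,-189 \right)} + k = \left(46 + 31 \left(-189\right)\right) + 12996 = \left(46 - 5859\right) + 12996 = -5813 + 12996 = 7183$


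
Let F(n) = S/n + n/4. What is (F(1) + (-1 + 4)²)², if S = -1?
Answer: 1089/16 ≈ 68.063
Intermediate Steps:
F(n) = -1/n + n/4
(F(1) + (-1 + 4)²)² = ((-1/1 + (¼)*1) + (-1 + 4)²)² = ((-1*1 + ¼) + 3²)² = ((-1 + ¼) + 9)² = (-¾ + 9)² = (33/4)² = 1089/16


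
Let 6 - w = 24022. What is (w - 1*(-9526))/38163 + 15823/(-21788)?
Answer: -306520423/277165148 ≈ -1.1059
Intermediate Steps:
w = -24016 (w = 6 - 1*24022 = 6 - 24022 = -24016)
(w - 1*(-9526))/38163 + 15823/(-21788) = (-24016 - 1*(-9526))/38163 + 15823/(-21788) = (-24016 + 9526)*(1/38163) + 15823*(-1/21788) = -14490*1/38163 - 15823/21788 = -4830/12721 - 15823/21788 = -306520423/277165148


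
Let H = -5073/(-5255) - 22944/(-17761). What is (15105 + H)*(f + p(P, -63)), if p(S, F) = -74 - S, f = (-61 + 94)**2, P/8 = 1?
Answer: 1419891724059336/93334055 ≈ 1.5213e+7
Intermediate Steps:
P = 8 (P = 8*1 = 8)
f = 1089 (f = 33**2 = 1089)
H = 210672273/93334055 (H = -5073*(-1/5255) - 22944*(-1/17761) = 5073/5255 + 22944/17761 = 210672273/93334055 ≈ 2.2572)
(15105 + H)*(f + p(P, -63)) = (15105 + 210672273/93334055)*(1089 + (-74 - 1*8)) = 1410021573048*(1089 + (-74 - 8))/93334055 = 1410021573048*(1089 - 82)/93334055 = (1410021573048/93334055)*1007 = 1419891724059336/93334055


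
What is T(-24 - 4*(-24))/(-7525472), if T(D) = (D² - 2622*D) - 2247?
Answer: 185847/7525472 ≈ 0.024696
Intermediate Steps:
T(D) = -2247 + D² - 2622*D
T(-24 - 4*(-24))/(-7525472) = (-2247 + (-24 - 4*(-24))² - 2622*(-24 - 4*(-24)))/(-7525472) = (-2247 + (-24 + 96)² - 2622*(-24 + 96))*(-1/7525472) = (-2247 + 72² - 2622*72)*(-1/7525472) = (-2247 + 5184 - 188784)*(-1/7525472) = -185847*(-1/7525472) = 185847/7525472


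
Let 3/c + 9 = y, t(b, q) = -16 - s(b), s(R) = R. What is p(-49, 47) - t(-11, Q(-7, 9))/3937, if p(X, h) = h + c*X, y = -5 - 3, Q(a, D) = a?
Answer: 3724487/66929 ≈ 55.648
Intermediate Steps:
y = -8
t(b, q) = -16 - b
c = -3/17 (c = 3/(-9 - 8) = 3/(-17) = 3*(-1/17) = -3/17 ≈ -0.17647)
p(X, h) = h - 3*X/17
p(-49, 47) - t(-11, Q(-7, 9))/3937 = (47 - 3/17*(-49)) - (-16 - 1*(-11))/3937 = (47 + 147/17) - (-16 + 11)/3937 = 946/17 - (-5)/3937 = 946/17 - 1*(-5/3937) = 946/17 + 5/3937 = 3724487/66929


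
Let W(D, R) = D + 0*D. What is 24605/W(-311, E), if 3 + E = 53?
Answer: -24605/311 ≈ -79.116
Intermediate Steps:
E = 50 (E = -3 + 53 = 50)
W(D, R) = D (W(D, R) = D + 0 = D)
24605/W(-311, E) = 24605/(-311) = 24605*(-1/311) = -24605/311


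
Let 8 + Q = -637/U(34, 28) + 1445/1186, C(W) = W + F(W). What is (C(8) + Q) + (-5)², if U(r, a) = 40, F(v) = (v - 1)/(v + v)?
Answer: 509073/47440 ≈ 10.731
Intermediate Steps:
F(v) = (-1 + v)/(2*v) (F(v) = (-1 + v)/((2*v)) = (-1 + v)*(1/(2*v)) = (-1 + v)/(2*v))
C(W) = W + (-1 + W)/(2*W)
Q = -538601/23720 (Q = -8 + (-637/40 + 1445/1186) = -8 - 348841/23720 = -538601/23720 ≈ -22.707)
(C(8) + Q) + (-5)² = ((½ + 8 - ½/8) - 538601/23720) + (-5)² = ((½ + 8 - ½*⅛) - 538601/23720) + 25 = ((½ + 8 - 1/16) - 538601/23720) + 25 = (135/16 - 538601/23720) + 25 = -676927/47440 + 25 = 509073/47440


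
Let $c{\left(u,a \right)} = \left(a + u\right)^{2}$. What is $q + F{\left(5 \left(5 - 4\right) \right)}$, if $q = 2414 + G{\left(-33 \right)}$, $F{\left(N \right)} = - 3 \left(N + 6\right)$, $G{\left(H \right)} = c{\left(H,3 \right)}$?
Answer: $3281$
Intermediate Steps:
$G{\left(H \right)} = \left(3 + H\right)^{2}$
$F{\left(N \right)} = -18 - 3 N$ ($F{\left(N \right)} = - 3 \left(6 + N\right) = -18 - 3 N$)
$q = 3314$ ($q = 2414 + \left(3 - 33\right)^{2} = 2414 + \left(-30\right)^{2} = 2414 + 900 = 3314$)
$q + F{\left(5 \left(5 - 4\right) \right)} = 3314 - \left(18 + 3 \cdot 5 \left(5 - 4\right)\right) = 3314 - \left(18 + 3 \cdot 5 \cdot 1\right) = 3314 - 33 = 3281$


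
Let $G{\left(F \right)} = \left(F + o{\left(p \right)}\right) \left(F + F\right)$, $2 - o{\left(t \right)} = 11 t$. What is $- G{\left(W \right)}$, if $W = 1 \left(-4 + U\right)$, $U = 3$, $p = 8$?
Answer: $-174$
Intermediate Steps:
$o{\left(t \right)} = 2 - 11 t$
$W = -1$ ($W = 1 \left(-4 + 3\right) = 1 \left(-1\right) = -1$)
$G{\left(F \right)} = 2 F \left(-86 + F\right)$ ($G{\left(F \right)} = \left(F + \left(2 - 88\right)\right) \left(F + F\right) = \left(F + \left(2 - 88\right)\right) 2 F = \left(F - 86\right) 2 F = \left(-86 + F\right) 2 F = 2 F \left(-86 + F\right)$)
$- G{\left(W \right)} = - 2 \left(-1\right) \left(-86 - 1\right) = - 2 \left(-1\right) \left(-87\right) = \left(-1\right) 174 = -174$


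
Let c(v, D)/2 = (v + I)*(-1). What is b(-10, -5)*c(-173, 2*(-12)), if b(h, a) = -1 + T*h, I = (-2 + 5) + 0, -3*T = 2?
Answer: 5780/3 ≈ 1926.7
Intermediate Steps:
T = -2/3 (T = -1/3*2 = -2/3 ≈ -0.66667)
I = 3 (I = 3 + 0 = 3)
b(h, a) = -1 - 2*h/3
c(v, D) = -6 - 2*v (c(v, D) = 2*((v + 3)*(-1)) = 2*((3 + v)*(-1)) = 2*(-3 - v) = -6 - 2*v)
b(-10, -5)*c(-173, 2*(-12)) = (-1 - 2/3*(-10))*(-6 - 2*(-173)) = (-1 + 20/3)*(-6 + 346) = (17/3)*340 = 5780/3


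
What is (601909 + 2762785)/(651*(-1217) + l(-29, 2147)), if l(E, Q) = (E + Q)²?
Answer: 3364694/3693657 ≈ 0.91094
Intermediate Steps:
(601909 + 2762785)/(651*(-1217) + l(-29, 2147)) = (601909 + 2762785)/(651*(-1217) + (-29 + 2147)²) = 3364694/(-792267 + 2118²) = 3364694/(-792267 + 4485924) = 3364694/3693657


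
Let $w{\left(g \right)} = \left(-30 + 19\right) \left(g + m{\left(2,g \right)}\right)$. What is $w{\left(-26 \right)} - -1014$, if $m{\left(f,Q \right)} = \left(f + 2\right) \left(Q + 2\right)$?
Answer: $2356$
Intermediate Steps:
$m{\left(f,Q \right)} = \left(2 + Q\right) \left(2 + f\right)$ ($m{\left(f,Q \right)} = \left(2 + f\right) \left(2 + Q\right) = \left(2 + Q\right) \left(2 + f\right)$)
$w{\left(g \right)} = -88 - 55 g$ ($w{\left(g \right)} = \left(-30 + 19\right) \left(g + \left(4 + 2 g + 2 \cdot 2 + g 2\right)\right) = - 11 \left(g + \left(4 + 2 g + 4 + 2 g\right)\right) = - 11 \left(g + \left(8 + 4 g\right)\right) = - 11 \left(8 + 5 g\right) = -88 - 55 g$)
$w{\left(-26 \right)} - -1014 = \left(-88 - -1430\right) - -1014 = \left(-88 + 1430\right) + 1014 = 1342 + 1014 = 2356$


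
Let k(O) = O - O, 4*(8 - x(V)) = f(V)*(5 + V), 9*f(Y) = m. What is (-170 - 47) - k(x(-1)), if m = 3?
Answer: -217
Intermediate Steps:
f(Y) = 1/3 (f(Y) = (1/9)*3 = 1/3)
x(V) = 91/12 - V/12 (x(V) = 8 - (5 + V)/12 = 8 - (5/3 + V/3)/4 = 8 + (-5/12 - V/12) = 91/12 - V/12)
k(O) = 0
(-170 - 47) - k(x(-1)) = (-170 - 47) - 1*0 = -217 + 0 = -217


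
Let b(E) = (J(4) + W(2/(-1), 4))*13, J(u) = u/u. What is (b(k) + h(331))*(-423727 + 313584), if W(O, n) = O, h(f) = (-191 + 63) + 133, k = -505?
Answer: 881144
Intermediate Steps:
h(f) = 5 (h(f) = -128 + 133 = 5)
J(u) = 1
b(E) = -13 (b(E) = (1 + 2/(-1))*13 = (1 + 2*(-1))*13 = (1 - 2)*13 = -1*13 = -13)
(b(k) + h(331))*(-423727 + 313584) = (-13 + 5)*(-423727 + 313584) = -8*(-110143) = 881144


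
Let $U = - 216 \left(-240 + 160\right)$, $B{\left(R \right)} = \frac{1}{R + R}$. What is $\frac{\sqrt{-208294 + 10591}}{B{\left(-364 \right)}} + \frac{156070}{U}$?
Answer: $\frac{15607}{1728} - 2184 i \sqrt{21967} \approx 9.0318 - 3.237 \cdot 10^{5} i$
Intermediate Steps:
$B{\left(R \right)} = \frac{1}{2 R}$
$U = 17280$ ($U = \left(-216\right) \left(-80\right) = 17280$)
$\frac{\sqrt{-208294 + 10591}}{B{\left(-364 \right)}} + \frac{156070}{U} = \frac{\sqrt{-208294 + 10591}}{\frac{1}{2} \frac{1}{-364}} + \frac{156070}{17280} = \frac{\sqrt{-197703}}{\frac{1}{2} \left(- \frac{1}{364}\right)} + 156070 \cdot \frac{1}{17280} = \frac{3 i \sqrt{21967}}{- \frac{1}{728}} + \frac{15607}{1728} = 3 i \sqrt{21967} \left(-728\right) + \frac{15607}{1728} = - 2184 i \sqrt{21967} + \frac{15607}{1728} = \frac{15607}{1728} - 2184 i \sqrt{21967}$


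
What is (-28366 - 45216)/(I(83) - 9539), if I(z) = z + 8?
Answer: 36791/4724 ≈ 7.7881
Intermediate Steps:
I(z) = 8 + z
(-28366 - 45216)/(I(83) - 9539) = (-28366 - 45216)/((8 + 83) - 9539) = -73582/(91 - 9539) = -73582/(-9448) = -73582*(-1/9448) = 36791/4724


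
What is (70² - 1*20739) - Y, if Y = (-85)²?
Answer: -23064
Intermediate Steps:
Y = 7225
(70² - 1*20739) - Y = (70² - 1*20739) - 1*7225 = (4900 - 20739) - 7225 = -15839 - 7225 = -23064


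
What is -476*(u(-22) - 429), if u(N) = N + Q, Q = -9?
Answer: 218960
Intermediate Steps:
u(N) = -9 + N (u(N) = N - 9 = -9 + N)
-476*(u(-22) - 429) = -476*((-9 - 22) - 429) = -476*(-31 - 429) = -476*(-460) = 218960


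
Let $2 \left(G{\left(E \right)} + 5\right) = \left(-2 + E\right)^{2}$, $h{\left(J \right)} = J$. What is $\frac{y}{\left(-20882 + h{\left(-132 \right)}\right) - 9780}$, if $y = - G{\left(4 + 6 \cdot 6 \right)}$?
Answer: $\frac{717}{30794} \approx 0.023284$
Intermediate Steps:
$G{\left(E \right)} = -5 + \frac{\left(-2 + E\right)^{2}}{2}$
$y = -717$ ($y = - (-5 + \frac{\left(-2 + \left(4 + 6 \cdot 6\right)\right)^{2}}{2}) = - (-5 + \frac{\left(-2 + \left(4 + 36\right)\right)^{2}}{2}) = - (-5 + \frac{\left(-2 + 40\right)^{2}}{2}) = - (-5 + \frac{38^{2}}{2}) = - (-5 + \frac{1}{2} \cdot 1444) = - (-5 + 722) = \left(-1\right) 717 = -717$)
$\frac{y}{\left(-20882 + h{\left(-132 \right)}\right) - 9780} = - \frac{717}{\left(-20882 - 132\right) - 9780} = - \frac{717}{-21014 - 9780} = - \frac{717}{-30794} = \left(-717\right) \left(- \frac{1}{30794}\right) = \frac{717}{30794}$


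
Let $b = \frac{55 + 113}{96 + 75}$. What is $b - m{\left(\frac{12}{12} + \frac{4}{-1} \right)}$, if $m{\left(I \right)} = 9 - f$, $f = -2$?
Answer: $- \frac{571}{57} \approx -10.018$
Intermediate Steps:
$m{\left(I \right)} = 11$ ($m{\left(I \right)} = 9 - -2 = 9 + 2 = 11$)
$b = \frac{56}{57}$ ($b = \frac{168}{171} = 168 \cdot \frac{1}{171} = \frac{56}{57} \approx 0.98246$)
$b - m{\left(\frac{12}{12} + \frac{4}{-1} \right)} = \frac{56}{57} - 11 = - \frac{571}{57}$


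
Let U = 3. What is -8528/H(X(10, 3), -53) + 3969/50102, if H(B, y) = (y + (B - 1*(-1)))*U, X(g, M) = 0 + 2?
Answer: 213932603/3757650 ≈ 56.933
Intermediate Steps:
X(g, M) = 2
H(B, y) = 3 + 3*B + 3*y (H(B, y) = (y + (B - 1*(-1)))*3 = (y + (B + 1))*3 = (y + (1 + B))*3 = (1 + B + y)*3 = 3 + 3*B + 3*y)
-8528/H(X(10, 3), -53) + 3969/50102 = -8528/(3 + 3*2 + 3*(-53)) + 3969/50102 = -8528/(3 + 6 - 159) + 3969*(1/50102) = -8528/(-150) + 3969/50102 = -8528*(-1/150) + 3969/50102 = 4264/75 + 3969/50102 = 213932603/3757650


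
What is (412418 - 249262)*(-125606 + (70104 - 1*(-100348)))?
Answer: 7316893976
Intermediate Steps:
(412418 - 249262)*(-125606 + (70104 - 1*(-100348))) = 163156*(-125606 + (70104 + 100348)) = 163156*(-125606 + 170452) = 163156*44846 = 7316893976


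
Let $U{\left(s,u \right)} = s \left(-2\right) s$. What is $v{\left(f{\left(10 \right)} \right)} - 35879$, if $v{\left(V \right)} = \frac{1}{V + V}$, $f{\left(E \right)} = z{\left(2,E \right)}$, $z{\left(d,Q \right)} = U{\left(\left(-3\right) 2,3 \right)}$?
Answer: $- \frac{5166577}{144} \approx -35879.0$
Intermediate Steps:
$U{\left(s,u \right)} = - 2 s^{2}$ ($U{\left(s,u \right)} = - 2 s s = - 2 s^{2}$)
$z{\left(d,Q \right)} = -72$ ($z{\left(d,Q \right)} = - 2 \left(\left(-3\right) 2\right)^{2} = - 2 \left(-6\right)^{2} = \left(-2\right) 36 = -72$)
$f{\left(E \right)} = -72$
$v{\left(V \right)} = \frac{1}{2 V}$
$v{\left(f{\left(10 \right)} \right)} - 35879 = \frac{1}{2 \left(-72\right)} - 35879 = \frac{1}{2} \left(- \frac{1}{72}\right) - 35879 = - \frac{1}{144} - 35879 = - \frac{5166577}{144}$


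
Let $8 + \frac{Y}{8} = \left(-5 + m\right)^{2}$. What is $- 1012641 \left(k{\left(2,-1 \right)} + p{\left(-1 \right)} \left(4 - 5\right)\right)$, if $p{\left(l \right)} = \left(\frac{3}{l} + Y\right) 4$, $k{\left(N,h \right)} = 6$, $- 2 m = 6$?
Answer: $1796425134$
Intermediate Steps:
$m = -3$ ($m = \left(- \frac{1}{2}\right) 6 = -3$)
$Y = 448$ ($Y = -64 + 8 \left(-5 - 3\right)^{2} = -64 + 8 \left(-8\right)^{2} = -64 + 8 \cdot 64 = -64 + 512 = 448$)
$p{\left(l \right)} = 1792 + \frac{12}{l}$ ($p{\left(l \right)} = \left(\frac{3}{l} + 448\right) 4 = \left(448 + \frac{3}{l}\right) 4 = 1792 + \frac{12}{l}$)
$- 1012641 \left(k{\left(2,-1 \right)} + p{\left(-1 \right)} \left(4 - 5\right)\right) = - 1012641 \left(6 + \left(1792 + \frac{12}{-1}\right) \left(4 - 5\right)\right) = - 1012641 \left(6 + \left(1792 + 12 \left(-1\right)\right) \left(4 - 5\right)\right) = - 1012641 \left(6 + \left(1792 - 12\right) \left(-1\right)\right) = - 1012641 \left(6 + 1780 \left(-1\right)\right) = - 1012641 \left(6 - 1780\right) = \left(-1012641\right) \left(-1774\right) = 1796425134$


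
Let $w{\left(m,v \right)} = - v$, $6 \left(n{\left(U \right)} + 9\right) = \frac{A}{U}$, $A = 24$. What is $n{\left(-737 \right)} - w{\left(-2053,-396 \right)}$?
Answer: $- \frac{298489}{737} \approx -405.01$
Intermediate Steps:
$n{\left(U \right)} = -9 + \frac{4}{U}$ ($n{\left(U \right)} = -9 + \frac{24 \frac{1}{U}}{6} = -9 + \frac{4}{U}$)
$n{\left(-737 \right)} - w{\left(-2053,-396 \right)} = \left(-9 + \frac{4}{-737}\right) - \left(-1\right) \left(-396\right) = \left(-9 + 4 \left(- \frac{1}{737}\right)\right) - 396 = \left(-9 - \frac{4}{737}\right) - 396 = - \frac{6637}{737} - 396 = - \frac{298489}{737}$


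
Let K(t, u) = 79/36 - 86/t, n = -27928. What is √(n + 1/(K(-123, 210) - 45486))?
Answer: 2*I*√31466815667338379935/67133065 ≈ 167.12*I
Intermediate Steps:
K(t, u) = 79/36 - 86/t (K(t, u) = 79*(1/36) - 86/t = 79/36 - 86/t)
√(n + 1/(K(-123, 210) - 45486)) = √(-27928 + 1/((79/36 - 86/(-123)) - 45486)) = √(-27928 + 1/((79/36 - 86*(-1/123)) - 45486)) = √(-27928 + 1/((79/36 + 86/123) - 45486)) = √(-27928 + 1/(4271/1476 - 45486)) = √(-27928 + 1/(-67133065/1476)) = √(-27928 - 1476/67133065) = √(-1874892240796/67133065) = 2*I*√31466815667338379935/67133065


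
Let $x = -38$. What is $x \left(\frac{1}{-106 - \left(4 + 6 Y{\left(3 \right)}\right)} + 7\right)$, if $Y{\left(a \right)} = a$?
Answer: $- \frac{17005}{64} \approx -265.7$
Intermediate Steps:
$x \left(\frac{1}{-106 - \left(4 + 6 Y{\left(3 \right)}\right)} + 7\right) = - 38 \left(\frac{1}{-106 - 22} + 7\right) = - 38 \left(\frac{1}{-128} + 7\right) = - 38 \left(- \frac{1}{128} + 7\right) = \left(-38\right) \frac{895}{128} = - \frac{17005}{64}$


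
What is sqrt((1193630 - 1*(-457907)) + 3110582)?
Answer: sqrt(4762119) ≈ 2182.2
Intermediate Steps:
sqrt((1193630 - 1*(-457907)) + 3110582) = sqrt((1193630 + 457907) + 3110582) = sqrt(1651537 + 3110582) = sqrt(4762119)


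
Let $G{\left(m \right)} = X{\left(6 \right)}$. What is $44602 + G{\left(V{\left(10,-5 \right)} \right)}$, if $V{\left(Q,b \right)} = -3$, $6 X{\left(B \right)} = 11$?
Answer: $\frac{267623}{6} \approx 44604.0$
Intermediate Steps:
$X{\left(B \right)} = \frac{11}{6}$ ($X{\left(B \right)} = \frac{1}{6} \cdot 11 = \frac{11}{6}$)
$G{\left(m \right)} = \frac{11}{6}$
$44602 + G{\left(V{\left(10,-5 \right)} \right)} = 44602 + \frac{11}{6} = \frac{267623}{6}$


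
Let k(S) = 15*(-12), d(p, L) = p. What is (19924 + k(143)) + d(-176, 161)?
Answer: 19568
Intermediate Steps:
k(S) = -180
(19924 + k(143)) + d(-176, 161) = (19924 - 180) - 176 = 19744 - 176 = 19568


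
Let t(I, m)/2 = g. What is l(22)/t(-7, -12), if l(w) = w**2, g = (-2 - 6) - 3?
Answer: -22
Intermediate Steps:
g = -11 (g = -8 - 3 = -11)
t(I, m) = -22 (t(I, m) = 2*(-11) = -22)
l(22)/t(-7, -12) = 22**2/(-22) = 484*(-1/22) = -22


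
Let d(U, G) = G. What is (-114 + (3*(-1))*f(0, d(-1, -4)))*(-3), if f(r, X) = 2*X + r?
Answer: 270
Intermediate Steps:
f(r, X) = r + 2*X
(-114 + (3*(-1))*f(0, d(-1, -4)))*(-3) = (-114 + (3*(-1))*(0 + 2*(-4)))*(-3) = (-114 - 3*(0 - 8))*(-3) = (-114 - 3*(-8))*(-3) = (-114 + 24)*(-3) = -90*(-3) = 270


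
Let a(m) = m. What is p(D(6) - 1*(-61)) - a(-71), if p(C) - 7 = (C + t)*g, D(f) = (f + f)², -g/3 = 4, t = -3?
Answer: -2346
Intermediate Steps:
g = -12 (g = -3*4 = -12)
D(f) = 4*f² (D(f) = (2*f)² = 4*f²)
p(C) = 43 - 12*C (p(C) = 7 + (C - 3)*(-12) = 7 + (-3 + C)*(-12) = 7 + (36 - 12*C) = 43 - 12*C)
p(D(6) - 1*(-61)) - a(-71) = (43 - 12*(4*6² - 1*(-61))) - 1*(-71) = (43 - 12*(4*36 + 61)) + 71 = (43 - 12*(144 + 61)) + 71 = (43 - 12*205) + 71 = (43 - 2460) + 71 = -2417 + 71 = -2346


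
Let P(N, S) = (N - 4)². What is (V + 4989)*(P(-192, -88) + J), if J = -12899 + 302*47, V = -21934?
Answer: -672902895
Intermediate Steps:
P(N, S) = (-4 + N)²
J = 1295 (J = -12899 + 14194 = 1295)
(V + 4989)*(P(-192, -88) + J) = (-21934 + 4989)*((-4 - 192)² + 1295) = -16945*((-196)² + 1295) = -16945*(38416 + 1295) = -16945*39711 = -672902895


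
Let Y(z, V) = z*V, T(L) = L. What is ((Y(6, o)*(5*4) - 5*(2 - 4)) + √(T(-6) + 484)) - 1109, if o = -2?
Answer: -1339 + √478 ≈ -1317.1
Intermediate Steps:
Y(z, V) = V*z
((Y(6, o)*(5*4) - 5*(2 - 4)) + √(T(-6) + 484)) - 1109 = (((-2*6)*(5*4) - 5*(2 - 4)) + √(-6 + 484)) - 1109 = ((-12*20 - 5*(-2)) + √478) - 1109 = ((-240 + 10) + √478) - 1109 = (-230 + √478) - 1109 = -1339 + √478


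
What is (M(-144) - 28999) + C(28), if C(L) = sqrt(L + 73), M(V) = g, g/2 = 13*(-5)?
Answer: -29129 + sqrt(101) ≈ -29119.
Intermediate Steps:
g = -130 (g = 2*(13*(-5)) = 2*(-65) = -130)
M(V) = -130
C(L) = sqrt(73 + L)
(M(-144) - 28999) + C(28) = (-130 - 28999) + sqrt(73 + 28) = -29129 + sqrt(101)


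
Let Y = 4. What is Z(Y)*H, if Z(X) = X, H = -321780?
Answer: -1287120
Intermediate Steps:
Z(Y)*H = 4*(-321780) = -1287120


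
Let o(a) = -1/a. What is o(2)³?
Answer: -⅛ ≈ -0.12500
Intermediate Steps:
o(2)³ = (-1/2)³ = (-1*½)³ = (-½)³ = -⅛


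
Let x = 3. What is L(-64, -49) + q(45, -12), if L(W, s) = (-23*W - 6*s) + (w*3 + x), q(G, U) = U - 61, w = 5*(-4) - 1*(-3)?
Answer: 1645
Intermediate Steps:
w = -17 (w = -20 + 3 = -17)
q(G, U) = -61 + U
L(W, s) = -48 - 23*W - 6*s (L(W, s) = (-23*W - 6*s) + (-17*3 + 3) = (-23*W - 6*s) + (-51 + 3) = (-23*W - 6*s) - 48 = -48 - 23*W - 6*s)
L(-64, -49) + q(45, -12) = (-48 - 23*(-64) - 6*(-49)) + (-61 - 12) = (-48 + 1472 + 294) - 73 = 1718 - 73 = 1645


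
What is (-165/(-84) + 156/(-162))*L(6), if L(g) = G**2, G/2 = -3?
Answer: 757/21 ≈ 36.048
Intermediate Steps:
G = -6 (G = 2*(-3) = -6)
L(g) = 36 (L(g) = (-6)**2 = 36)
(-165/(-84) + 156/(-162))*L(6) = (-165/(-84) + 156/(-162))*36 = (-165*(-1/84) + 156*(-1/162))*36 = (55/28 - 26/27)*36 = (757/756)*36 = 757/21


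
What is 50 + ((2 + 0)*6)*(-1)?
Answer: 38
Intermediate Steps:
50 + ((2 + 0)*6)*(-1) = 50 + (2*6)*(-1) = 50 + 12*(-1) = 50 - 12 = 38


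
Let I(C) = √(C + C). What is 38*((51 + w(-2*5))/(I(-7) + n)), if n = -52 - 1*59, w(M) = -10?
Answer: -172938/12335 - 1558*I*√14/12335 ≈ -14.02 - 0.4726*I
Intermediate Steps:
I(C) = √2*√C (I(C) = √(2*C) = √2*√C)
n = -111 (n = -52 - 59 = -111)
38*((51 + w(-2*5))/(I(-7) + n)) = 38*((51 - 10)/(√2*√(-7) - 111)) = 38*(41/(√2*(I*√7) - 111)) = 38*(41/(I*√14 - 111)) = 38*(41/(-111 + I*√14)) = 1558/(-111 + I*√14)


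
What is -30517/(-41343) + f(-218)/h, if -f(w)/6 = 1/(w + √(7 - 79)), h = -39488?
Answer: 14338939447943/19425740817216 - 9*I*√2/469867712 ≈ 0.73814 - 2.7088e-8*I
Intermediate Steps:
f(w) = -6/(w + 6*I*√2) (f(w) = -6/(w + √(7 - 79)) = -6/(w + √(-72)) = -6/(w + 6*I*√2))
-30517/(-41343) + f(-218)/h = -30517/(-41343) - 6/(-218 + 6*I*√2)/(-39488) = -30517*(-1/41343) - 6/(-218 + 6*I*√2)*(-1/39488) = 30517/41343 + 3/(19744*(-218 + 6*I*√2))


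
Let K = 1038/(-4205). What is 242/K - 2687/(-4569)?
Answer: -258148388/263479 ≈ -979.77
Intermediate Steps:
K = -1038/4205 (K = 1038*(-1/4205) = -1038/4205 ≈ -0.24685)
242/K - 2687/(-4569) = 242/(-1038/4205) - 2687/(-4569) = 242*(-4205/1038) - 2687*(-1/4569) = -508805/519 + 2687/4569 = -258148388/263479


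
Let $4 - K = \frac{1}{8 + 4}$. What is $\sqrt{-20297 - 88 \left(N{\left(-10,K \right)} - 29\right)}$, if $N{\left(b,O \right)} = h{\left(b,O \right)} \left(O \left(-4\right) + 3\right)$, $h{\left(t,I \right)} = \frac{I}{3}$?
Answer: $\frac{i \sqrt{1319469}}{9} \approx 127.63 i$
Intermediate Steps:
$K = \frac{47}{12}$ ($K = 4 - \frac{1}{8 + 4} = 4 - \frac{1}{12} = \frac{47}{12} \approx 3.9167$)
$h{\left(t,I \right)} = \frac{I}{3}$ ($h{\left(t,I \right)} = I \frac{1}{3} = \frac{I}{3}$)
$N{\left(b,O \right)} = \frac{O \left(3 - 4 O\right)}{3}$ ($N{\left(b,O \right)} = \frac{O}{3} \left(O \left(-4\right) + 3\right) = \frac{O}{3} \left(- 4 O + 3\right) = \frac{O}{3} \left(3 - 4 O\right) = \frac{O \left(3 - 4 O\right)}{3}$)
$\sqrt{-20297 - 88 \left(N{\left(-10,K \right)} - 29\right)} = \sqrt{-20297 - 88 \left(\frac{1}{3} \cdot \frac{47}{12} \left(3 - \frac{47}{3}\right) - 29\right)} = \sqrt{-20297 - 88 \left(\frac{1}{3} \cdot \frac{47}{12} \left(- \frac{38}{3}\right) - 29\right)} = \sqrt{-20297 - 88 \left(- \frac{893}{54} - 29\right)} = \sqrt{-20297 - - \frac{108196}{27}} = \sqrt{-20297 + \frac{108196}{27}} = \sqrt{- \frac{439823}{27}} = \frac{i \sqrt{1319469}}{9}$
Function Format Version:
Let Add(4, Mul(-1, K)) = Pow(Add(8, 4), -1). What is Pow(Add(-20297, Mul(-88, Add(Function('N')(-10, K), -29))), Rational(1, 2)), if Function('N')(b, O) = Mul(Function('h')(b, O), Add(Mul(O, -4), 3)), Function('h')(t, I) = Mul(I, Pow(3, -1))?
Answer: Mul(Rational(1, 9), I, Pow(1319469, Rational(1, 2))) ≈ Mul(127.63, I)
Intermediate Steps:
K = Rational(47, 12) (K = Add(4, Mul(-1, Pow(Add(8, 4), -1))) = Add(4, Mul(-1, Pow(12, -1))) = Add(4, Mul(-1, Rational(1, 12))) = Add(4, Rational(-1, 12)) = Rational(47, 12) ≈ 3.9167)
Function('h')(t, I) = Mul(Rational(1, 3), I) (Function('h')(t, I) = Mul(I, Rational(1, 3)) = Mul(Rational(1, 3), I))
Function('N')(b, O) = Mul(Rational(1, 3), O, Add(3, Mul(-4, O))) (Function('N')(b, O) = Mul(Mul(Rational(1, 3), O), Add(Mul(O, -4), 3)) = Mul(Mul(Rational(1, 3), O), Add(Mul(-4, O), 3)) = Mul(Mul(Rational(1, 3), O), Add(3, Mul(-4, O))) = Mul(Rational(1, 3), O, Add(3, Mul(-4, O))))
Pow(Add(-20297, Mul(-88, Add(Function('N')(-10, K), -29))), Rational(1, 2)) = Pow(Add(-20297, Mul(-88, Add(Mul(Rational(1, 3), Rational(47, 12), Add(3, Mul(-4, Rational(47, 12)))), -29))), Rational(1, 2)) = Pow(Add(-20297, Mul(-88, Add(Mul(Rational(1, 3), Rational(47, 12), Add(3, Rational(-47, 3))), -29))), Rational(1, 2)) = Pow(Add(-20297, Mul(-88, Add(Mul(Rational(1, 3), Rational(47, 12), Rational(-38, 3)), -29))), Rational(1, 2)) = Pow(Add(-20297, Mul(-88, Add(Rational(-893, 54), -29))), Rational(1, 2)) = Pow(Add(-20297, Mul(-88, Rational(-2459, 54))), Rational(1, 2)) = Pow(Add(-20297, Rational(108196, 27)), Rational(1, 2)) = Pow(Rational(-439823, 27), Rational(1, 2)) = Mul(Rational(1, 9), I, Pow(1319469, Rational(1, 2)))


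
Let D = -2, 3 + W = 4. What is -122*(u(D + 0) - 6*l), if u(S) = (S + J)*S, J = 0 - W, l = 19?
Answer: 13176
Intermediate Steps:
W = 1 (W = -3 + 4 = 1)
J = -1 (J = 0 - 1*1 = 0 - 1 = -1)
u(S) = S*(-1 + S) (u(S) = (S - 1)*S = (-1 + S)*S = S*(-1 + S))
-122*(u(D + 0) - 6*l) = -122*((-2 + 0)*(-1 + (-2 + 0)) - 6*19) = -122*(-2*(-1 - 2) - 114) = -122*(-2*(-3) - 114) = -122*(6 - 114) = -122*(-108) = 13176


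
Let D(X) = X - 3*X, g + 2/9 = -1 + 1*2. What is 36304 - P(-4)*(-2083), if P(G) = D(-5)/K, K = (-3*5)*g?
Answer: 241630/7 ≈ 34519.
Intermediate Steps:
g = 7/9 (g = -2/9 + (-1 + 1*2) = -2/9 + (-1 + 2) = -2/9 + 1 = 7/9 ≈ 0.77778)
K = -35/3 (K = -3*5*(7/9) = -15*7/9 = -35/3 ≈ -11.667)
D(X) = -2*X
P(G) = -6/7 (P(G) = (-2*(-5))/(-35/3) = 10*(-3/35) = -6/7)
36304 - P(-4)*(-2083) = 36304 - (-6)*(-2083)/7 = 36304 - 1*12498/7 = 36304 - 12498/7 = 241630/7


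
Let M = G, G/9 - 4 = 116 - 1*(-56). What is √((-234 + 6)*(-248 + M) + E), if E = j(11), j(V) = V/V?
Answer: I*√304607 ≈ 551.91*I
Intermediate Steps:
j(V) = 1
E = 1
G = 1584 (G = 36 + 9*(116 - 1*(-56)) = 36 + 9*(116 + 56) = 36 + 9*172 = 36 + 1548 = 1584)
M = 1584
√((-234 + 6)*(-248 + M) + E) = √((-234 + 6)*(-248 + 1584) + 1) = √(-228*1336 + 1) = √(-304608 + 1) = √(-304607) = I*√304607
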